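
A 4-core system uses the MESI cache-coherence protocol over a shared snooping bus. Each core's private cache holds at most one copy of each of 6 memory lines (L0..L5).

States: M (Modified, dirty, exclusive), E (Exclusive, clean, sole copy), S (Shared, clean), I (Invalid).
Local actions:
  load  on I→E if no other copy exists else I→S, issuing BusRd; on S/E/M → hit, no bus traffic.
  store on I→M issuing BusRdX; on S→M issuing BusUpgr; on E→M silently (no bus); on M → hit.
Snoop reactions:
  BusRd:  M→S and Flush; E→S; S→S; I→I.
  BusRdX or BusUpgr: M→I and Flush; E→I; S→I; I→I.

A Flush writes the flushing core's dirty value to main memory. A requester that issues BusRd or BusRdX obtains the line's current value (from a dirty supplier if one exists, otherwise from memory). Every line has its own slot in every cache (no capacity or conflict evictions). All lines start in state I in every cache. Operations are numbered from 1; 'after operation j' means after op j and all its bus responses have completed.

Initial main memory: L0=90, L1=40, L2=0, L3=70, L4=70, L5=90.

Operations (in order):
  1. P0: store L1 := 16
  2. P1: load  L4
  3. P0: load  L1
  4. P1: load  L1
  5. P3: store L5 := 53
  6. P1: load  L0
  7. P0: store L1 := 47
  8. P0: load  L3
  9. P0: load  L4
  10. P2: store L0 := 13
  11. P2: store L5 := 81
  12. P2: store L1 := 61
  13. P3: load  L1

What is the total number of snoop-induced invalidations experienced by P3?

invalidations = 1

step 1: P0: store L1 := 16  ⟶  MIII  (L1)  txn=BusRdX  M[L1]=40
step 2: P1: load  L4  ⟶  IEII  (L4)  txn=BusRd  M[L4]=70
step 3: P0: load  L1  ⟶  MIII  (L1)  txn=∅  M[L1]=40
step 4: P1: load  L1  ⟶  SSII  (L1)  txn=BusRd+Flush  M[L1]=16
step 5: P3: store L5 := 53  ⟶  IIIM  (L5)  txn=BusRdX  M[L5]=90
step 6: P1: load  L0  ⟶  IEII  (L0)  txn=BusRd  M[L0]=90
step 7: P0: store L1 := 47  ⟶  MIII  (L1)  txn=BusUpgr  M[L1]=16
step 8: P0: load  L3  ⟶  EIII  (L3)  txn=BusRd  M[L3]=70
step 9: P0: load  L4  ⟶  SSII  (L4)  txn=BusRd  M[L4]=70
step 10: P2: store L0 := 13  ⟶  IIMI  (L0)  txn=BusRdX  M[L0]=90
step 11: P2: store L5 := 81  ⟶  IIMI  (L5)  txn=BusRdX+Flush  M[L5]=53
step 12: P2: store L1 := 61  ⟶  IIMI  (L1)  txn=BusRdX+Flush  M[L1]=47
step 13: P3: load  L1  ⟶  IISS  (L1)  txn=BusRd+Flush  M[L1]=61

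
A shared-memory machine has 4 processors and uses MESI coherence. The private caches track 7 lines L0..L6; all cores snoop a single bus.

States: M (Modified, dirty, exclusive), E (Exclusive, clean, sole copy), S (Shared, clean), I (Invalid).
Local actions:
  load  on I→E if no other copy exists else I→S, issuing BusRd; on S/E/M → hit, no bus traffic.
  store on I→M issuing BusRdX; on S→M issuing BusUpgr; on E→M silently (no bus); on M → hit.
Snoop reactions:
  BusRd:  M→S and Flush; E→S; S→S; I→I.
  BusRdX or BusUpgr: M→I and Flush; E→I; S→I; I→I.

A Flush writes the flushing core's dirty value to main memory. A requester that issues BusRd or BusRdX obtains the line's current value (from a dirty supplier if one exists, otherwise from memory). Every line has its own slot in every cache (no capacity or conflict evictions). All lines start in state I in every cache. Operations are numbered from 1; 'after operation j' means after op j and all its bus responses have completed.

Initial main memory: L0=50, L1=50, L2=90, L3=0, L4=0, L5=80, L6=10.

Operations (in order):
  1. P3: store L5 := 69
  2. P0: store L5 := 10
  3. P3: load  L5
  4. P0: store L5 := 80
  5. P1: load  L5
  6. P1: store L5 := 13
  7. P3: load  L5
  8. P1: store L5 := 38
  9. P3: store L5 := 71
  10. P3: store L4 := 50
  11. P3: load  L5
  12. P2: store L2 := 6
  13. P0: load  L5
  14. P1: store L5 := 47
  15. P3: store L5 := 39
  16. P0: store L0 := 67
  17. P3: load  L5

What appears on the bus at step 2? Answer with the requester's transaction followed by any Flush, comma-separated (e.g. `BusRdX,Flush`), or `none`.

bus = BusRdX,Flush

  op1 P3: store L5 := 69 → I/I/I/M on L5; bus BusRdX; mem=80
  op2 P0: store L5 := 10 → M/I/I/I on L5; bus BusRdX Flush; mem=69
  op3 P3: load  L5 → S/I/I/S on L5; bus BusRd Flush; mem=10
  op4 P0: store L5 := 80 → M/I/I/I on L5; bus BusUpgr; mem=10
  op5 P1: load  L5 → S/S/I/I on L5; bus BusRd Flush; mem=80
  op6 P1: store L5 := 13 → I/M/I/I on L5; bus BusUpgr; mem=80
  op7 P3: load  L5 → I/S/I/S on L5; bus BusRd Flush; mem=13
  op8 P1: store L5 := 38 → I/M/I/I on L5; bus BusUpgr; mem=13
  op9 P3: store L5 := 71 → I/I/I/M on L5; bus BusRdX Flush; mem=38
  op10 P3: store L4 := 50 → I/I/I/M on L4; bus BusRdX; mem=0
  op11 P3: load  L5 → I/I/I/M on L5; bus (none); mem=38
  op12 P2: store L2 := 6 → I/I/M/I on L2; bus BusRdX; mem=90
  op13 P0: load  L5 → S/I/I/S on L5; bus BusRd Flush; mem=71
  op14 P1: store L5 := 47 → I/M/I/I on L5; bus BusRdX; mem=71
  op15 P3: store L5 := 39 → I/I/I/M on L5; bus BusRdX Flush; mem=47
  op16 P0: store L0 := 67 → M/I/I/I on L0; bus BusRdX; mem=50
  op17 P3: load  L5 → I/I/I/M on L5; bus (none); mem=47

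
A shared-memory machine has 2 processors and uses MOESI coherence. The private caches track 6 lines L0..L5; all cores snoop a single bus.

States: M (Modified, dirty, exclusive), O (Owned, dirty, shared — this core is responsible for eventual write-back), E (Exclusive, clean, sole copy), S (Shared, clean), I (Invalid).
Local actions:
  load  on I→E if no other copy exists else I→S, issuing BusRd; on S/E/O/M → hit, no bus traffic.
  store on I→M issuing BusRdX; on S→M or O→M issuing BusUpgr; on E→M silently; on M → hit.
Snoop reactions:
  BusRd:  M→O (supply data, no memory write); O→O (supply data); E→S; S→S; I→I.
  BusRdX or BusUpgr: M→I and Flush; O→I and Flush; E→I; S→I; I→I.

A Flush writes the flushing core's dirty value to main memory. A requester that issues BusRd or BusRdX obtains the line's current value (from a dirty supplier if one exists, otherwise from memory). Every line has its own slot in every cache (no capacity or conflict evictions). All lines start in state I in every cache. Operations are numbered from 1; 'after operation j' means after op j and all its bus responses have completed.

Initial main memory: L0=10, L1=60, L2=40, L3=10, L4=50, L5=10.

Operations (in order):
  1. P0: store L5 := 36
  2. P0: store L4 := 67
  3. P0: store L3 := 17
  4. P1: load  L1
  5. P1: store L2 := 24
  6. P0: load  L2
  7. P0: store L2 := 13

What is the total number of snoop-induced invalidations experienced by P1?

invalidations = 1

1. P0: store L5 := 36  bus=[BusRdX]  L5: P0=M P1=I  mem[L5]=10
2. P0: store L4 := 67  bus=[BusRdX]  L4: P0=M P1=I  mem[L4]=50
3. P0: store L3 := 17  bus=[BusRdX]  L3: P0=M P1=I  mem[L3]=10
4. P1: load  L1  bus=[BusRd]  L1: P0=I P1=E  mem[L1]=60
5. P1: store L2 := 24  bus=[BusRdX]  L2: P0=I P1=M  mem[L2]=40
6. P0: load  L2  bus=[BusRd]  L2: P0=S P1=O  mem[L2]=40
7. P0: store L2 := 13  bus=[BusUpgr,Flush]  L2: P0=M P1=I  mem[L2]=24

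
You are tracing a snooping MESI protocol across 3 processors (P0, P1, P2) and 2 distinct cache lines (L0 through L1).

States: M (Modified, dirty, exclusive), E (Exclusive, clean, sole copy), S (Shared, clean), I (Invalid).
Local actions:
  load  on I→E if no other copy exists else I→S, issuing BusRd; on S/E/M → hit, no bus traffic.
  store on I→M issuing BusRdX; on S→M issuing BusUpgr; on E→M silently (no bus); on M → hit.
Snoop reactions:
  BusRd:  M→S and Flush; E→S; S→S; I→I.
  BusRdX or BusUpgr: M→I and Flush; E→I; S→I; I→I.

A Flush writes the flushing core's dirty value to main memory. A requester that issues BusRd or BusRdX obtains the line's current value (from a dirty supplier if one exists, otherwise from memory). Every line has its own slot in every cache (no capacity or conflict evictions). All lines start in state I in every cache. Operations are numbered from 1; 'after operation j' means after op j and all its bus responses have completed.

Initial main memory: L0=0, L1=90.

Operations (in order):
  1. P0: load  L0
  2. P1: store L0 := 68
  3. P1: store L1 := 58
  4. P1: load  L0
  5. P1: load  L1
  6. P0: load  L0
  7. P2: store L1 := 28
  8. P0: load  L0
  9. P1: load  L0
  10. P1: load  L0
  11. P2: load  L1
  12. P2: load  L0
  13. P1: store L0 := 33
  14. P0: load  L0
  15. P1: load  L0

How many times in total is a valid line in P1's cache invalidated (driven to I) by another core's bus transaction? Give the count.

invalidations = 1

[1] P0: load  L0 | P0:E(0), P1:I, P2:I | bus: BusRd
[2] P1: store L0 := 68 | P0:I, P1:M(68), P2:I | bus: BusRdX
[3] P1: store L1 := 58 | P0:I, P1:M(58), P2:I | bus: BusRdX
[4] P1: load  L0 | P0:I, P1:M(68), P2:I | bus: none
[5] P1: load  L1 | P0:I, P1:M(58), P2:I | bus: none
[6] P0: load  L0 | P0:S(68), P1:S(68), P2:I | bus: BusRd,Flush
[7] P2: store L1 := 28 | P0:I, P1:I, P2:M(28) | bus: BusRdX,Flush
[8] P0: load  L0 | P0:S(68), P1:S(68), P2:I | bus: none
[9] P1: load  L0 | P0:S(68), P1:S(68), P2:I | bus: none
[10] P1: load  L0 | P0:S(68), P1:S(68), P2:I | bus: none
[11] P2: load  L1 | P0:I, P1:I, P2:M(28) | bus: none
[12] P2: load  L0 | P0:S(68), P1:S(68), P2:S(68) | bus: BusRd
[13] P1: store L0 := 33 | P0:I, P1:M(33), P2:I | bus: BusUpgr
[14] P0: load  L0 | P0:S(33), P1:S(33), P2:I | bus: BusRd,Flush
[15] P1: load  L0 | P0:S(33), P1:S(33), P2:I | bus: none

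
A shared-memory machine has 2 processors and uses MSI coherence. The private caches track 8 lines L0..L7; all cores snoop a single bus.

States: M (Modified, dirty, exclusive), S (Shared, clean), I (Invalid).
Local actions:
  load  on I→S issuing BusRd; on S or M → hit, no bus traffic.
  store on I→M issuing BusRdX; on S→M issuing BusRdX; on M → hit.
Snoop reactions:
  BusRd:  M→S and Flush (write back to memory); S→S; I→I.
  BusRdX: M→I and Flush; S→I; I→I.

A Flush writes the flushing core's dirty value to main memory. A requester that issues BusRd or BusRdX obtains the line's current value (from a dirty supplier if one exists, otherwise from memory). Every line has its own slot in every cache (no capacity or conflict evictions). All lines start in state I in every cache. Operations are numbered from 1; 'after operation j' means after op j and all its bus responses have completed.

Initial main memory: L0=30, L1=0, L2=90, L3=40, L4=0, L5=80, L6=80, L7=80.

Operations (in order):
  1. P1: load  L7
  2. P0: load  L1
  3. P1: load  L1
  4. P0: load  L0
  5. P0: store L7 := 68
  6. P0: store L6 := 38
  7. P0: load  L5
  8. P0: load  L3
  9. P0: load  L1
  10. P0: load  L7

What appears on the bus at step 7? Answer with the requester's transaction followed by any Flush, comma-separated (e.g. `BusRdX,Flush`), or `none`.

bus = BusRd

1. P1: load  L7  bus=[BusRd]  L7: P0=I P1=S  mem[L7]=80
2. P0: load  L1  bus=[BusRd]  L1: P0=S P1=I  mem[L1]=0
3. P1: load  L1  bus=[BusRd]  L1: P0=S P1=S  mem[L1]=0
4. P0: load  L0  bus=[BusRd]  L0: P0=S P1=I  mem[L0]=30
5. P0: store L7 := 68  bus=[BusRdX]  L7: P0=M P1=I  mem[L7]=80
6. P0: store L6 := 38  bus=[BusRdX]  L6: P0=M P1=I  mem[L6]=80
7. P0: load  L5  bus=[BusRd]  L5: P0=S P1=I  mem[L5]=80
8. P0: load  L3  bus=[BusRd]  L3: P0=S P1=I  mem[L3]=40
9. P0: load  L1  bus=[-]  L1: P0=S P1=S  mem[L1]=0
10. P0: load  L7  bus=[-]  L7: P0=M P1=I  mem[L7]=80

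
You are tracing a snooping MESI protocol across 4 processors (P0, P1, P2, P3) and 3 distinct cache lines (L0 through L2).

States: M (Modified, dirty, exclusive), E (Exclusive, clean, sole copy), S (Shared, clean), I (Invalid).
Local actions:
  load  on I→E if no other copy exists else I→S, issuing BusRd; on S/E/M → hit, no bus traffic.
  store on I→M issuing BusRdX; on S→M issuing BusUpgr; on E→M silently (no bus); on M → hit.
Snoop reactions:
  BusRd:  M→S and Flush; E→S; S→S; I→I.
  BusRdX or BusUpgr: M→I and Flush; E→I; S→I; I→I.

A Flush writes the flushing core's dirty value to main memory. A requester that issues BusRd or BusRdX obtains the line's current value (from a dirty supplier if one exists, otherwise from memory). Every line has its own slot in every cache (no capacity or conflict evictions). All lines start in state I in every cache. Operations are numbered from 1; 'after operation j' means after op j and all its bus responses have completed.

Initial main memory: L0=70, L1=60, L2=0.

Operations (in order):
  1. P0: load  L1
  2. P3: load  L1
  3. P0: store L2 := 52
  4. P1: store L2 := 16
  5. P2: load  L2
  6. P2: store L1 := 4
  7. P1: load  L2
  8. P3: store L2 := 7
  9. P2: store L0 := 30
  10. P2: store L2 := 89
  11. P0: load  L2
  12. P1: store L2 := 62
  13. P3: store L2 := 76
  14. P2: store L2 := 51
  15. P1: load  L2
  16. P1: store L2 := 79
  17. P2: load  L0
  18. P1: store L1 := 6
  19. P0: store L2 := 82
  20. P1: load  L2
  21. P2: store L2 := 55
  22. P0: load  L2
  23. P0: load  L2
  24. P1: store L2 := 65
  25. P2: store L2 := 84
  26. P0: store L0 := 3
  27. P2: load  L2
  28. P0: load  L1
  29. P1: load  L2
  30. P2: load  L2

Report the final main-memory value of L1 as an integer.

  op1 P0: load  L1 → E/I/I/I on L1; bus BusRd; mem=60
  op2 P3: load  L1 → S/I/I/S on L1; bus BusRd; mem=60
  op3 P0: store L2 := 52 → M/I/I/I on L2; bus BusRdX; mem=0
  op4 P1: store L2 := 16 → I/M/I/I on L2; bus BusRdX Flush; mem=52
  op5 P2: load  L2 → I/S/S/I on L2; bus BusRd Flush; mem=16
  op6 P2: store L1 := 4 → I/I/M/I on L1; bus BusRdX; mem=60
  op7 P1: load  L2 → I/S/S/I on L2; bus (none); mem=16
  op8 P3: store L2 := 7 → I/I/I/M on L2; bus BusRdX; mem=16
  op9 P2: store L0 := 30 → I/I/M/I on L0; bus BusRdX; mem=70
  op10 P2: store L2 := 89 → I/I/M/I on L2; bus BusRdX Flush; mem=7
  op11 P0: load  L2 → S/I/S/I on L2; bus BusRd Flush; mem=89
  op12 P1: store L2 := 62 → I/M/I/I on L2; bus BusRdX; mem=89
  op13 P3: store L2 := 76 → I/I/I/M on L2; bus BusRdX Flush; mem=62
  op14 P2: store L2 := 51 → I/I/M/I on L2; bus BusRdX Flush; mem=76
  op15 P1: load  L2 → I/S/S/I on L2; bus BusRd Flush; mem=51
  op16 P1: store L2 := 79 → I/M/I/I on L2; bus BusUpgr; mem=51
  op17 P2: load  L0 → I/I/M/I on L0; bus (none); mem=70
  op18 P1: store L1 := 6 → I/M/I/I on L1; bus BusRdX Flush; mem=4
  op19 P0: store L2 := 82 → M/I/I/I on L2; bus BusRdX Flush; mem=79
  op20 P1: load  L2 → S/S/I/I on L2; bus BusRd Flush; mem=82
  op21 P2: store L2 := 55 → I/I/M/I on L2; bus BusRdX; mem=82
  op22 P0: load  L2 → S/I/S/I on L2; bus BusRd Flush; mem=55
  op23 P0: load  L2 → S/I/S/I on L2; bus (none); mem=55
  op24 P1: store L2 := 65 → I/M/I/I on L2; bus BusRdX; mem=55
  op25 P2: store L2 := 84 → I/I/M/I on L2; bus BusRdX Flush; mem=65
  op26 P0: store L0 := 3 → M/I/I/I on L0; bus BusRdX Flush; mem=30
  op27 P2: load  L2 → I/I/M/I on L2; bus (none); mem=65
  op28 P0: load  L1 → S/S/I/I on L1; bus BusRd Flush; mem=6
  op29 P1: load  L2 → I/S/S/I on L2; bus BusRd Flush; mem=84
  op30 P2: load  L2 → I/S/S/I on L2; bus (none); mem=84

memory[L1] = 6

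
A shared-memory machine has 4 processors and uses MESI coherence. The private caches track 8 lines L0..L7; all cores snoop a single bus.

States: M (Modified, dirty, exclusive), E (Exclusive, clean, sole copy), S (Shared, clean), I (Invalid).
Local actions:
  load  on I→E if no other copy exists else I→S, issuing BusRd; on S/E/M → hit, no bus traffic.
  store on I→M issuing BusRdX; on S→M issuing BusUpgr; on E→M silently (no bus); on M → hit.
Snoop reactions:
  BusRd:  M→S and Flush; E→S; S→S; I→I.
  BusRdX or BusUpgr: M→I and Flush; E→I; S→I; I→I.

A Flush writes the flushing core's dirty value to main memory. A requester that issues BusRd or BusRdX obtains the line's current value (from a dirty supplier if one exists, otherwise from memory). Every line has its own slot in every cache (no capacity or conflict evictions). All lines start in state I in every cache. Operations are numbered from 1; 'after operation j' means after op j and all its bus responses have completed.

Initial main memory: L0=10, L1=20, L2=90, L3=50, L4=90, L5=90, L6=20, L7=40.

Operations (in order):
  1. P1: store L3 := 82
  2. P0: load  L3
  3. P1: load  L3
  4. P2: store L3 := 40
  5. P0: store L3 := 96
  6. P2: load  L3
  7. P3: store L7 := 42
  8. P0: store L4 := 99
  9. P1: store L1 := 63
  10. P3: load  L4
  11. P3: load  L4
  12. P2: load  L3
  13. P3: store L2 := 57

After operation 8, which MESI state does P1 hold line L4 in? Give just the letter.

1. P1: store L3 := 82  bus=[BusRdX]  L3: P0=I P1=M P2=I P3=I  mem[L3]=50
2. P0: load  L3  bus=[BusRd,Flush]  L3: P0=S P1=S P2=I P3=I  mem[L3]=82
3. P1: load  L3  bus=[-]  L3: P0=S P1=S P2=I P3=I  mem[L3]=82
4. P2: store L3 := 40  bus=[BusRdX]  L3: P0=I P1=I P2=M P3=I  mem[L3]=82
5. P0: store L3 := 96  bus=[BusRdX,Flush]  L3: P0=M P1=I P2=I P3=I  mem[L3]=40
6. P2: load  L3  bus=[BusRd,Flush]  L3: P0=S P1=I P2=S P3=I  mem[L3]=96
7. P3: store L7 := 42  bus=[BusRdX]  L7: P0=I P1=I P2=I P3=M  mem[L7]=40
8. P0: store L4 := 99  bus=[BusRdX]  L4: P0=M P1=I P2=I P3=I  mem[L4]=90
9. P1: store L1 := 63  bus=[BusRdX]  L1: P0=I P1=M P2=I P3=I  mem[L1]=20
10. P3: load  L4  bus=[BusRd,Flush]  L4: P0=S P1=I P2=I P3=S  mem[L4]=99
11. P3: load  L4  bus=[-]  L4: P0=S P1=I P2=I P3=S  mem[L4]=99
12. P2: load  L3  bus=[-]  L3: P0=S P1=I P2=S P3=I  mem[L3]=96
13. P3: store L2 := 57  bus=[BusRdX]  L2: P0=I P1=I P2=I P3=M  mem[L2]=90

state = I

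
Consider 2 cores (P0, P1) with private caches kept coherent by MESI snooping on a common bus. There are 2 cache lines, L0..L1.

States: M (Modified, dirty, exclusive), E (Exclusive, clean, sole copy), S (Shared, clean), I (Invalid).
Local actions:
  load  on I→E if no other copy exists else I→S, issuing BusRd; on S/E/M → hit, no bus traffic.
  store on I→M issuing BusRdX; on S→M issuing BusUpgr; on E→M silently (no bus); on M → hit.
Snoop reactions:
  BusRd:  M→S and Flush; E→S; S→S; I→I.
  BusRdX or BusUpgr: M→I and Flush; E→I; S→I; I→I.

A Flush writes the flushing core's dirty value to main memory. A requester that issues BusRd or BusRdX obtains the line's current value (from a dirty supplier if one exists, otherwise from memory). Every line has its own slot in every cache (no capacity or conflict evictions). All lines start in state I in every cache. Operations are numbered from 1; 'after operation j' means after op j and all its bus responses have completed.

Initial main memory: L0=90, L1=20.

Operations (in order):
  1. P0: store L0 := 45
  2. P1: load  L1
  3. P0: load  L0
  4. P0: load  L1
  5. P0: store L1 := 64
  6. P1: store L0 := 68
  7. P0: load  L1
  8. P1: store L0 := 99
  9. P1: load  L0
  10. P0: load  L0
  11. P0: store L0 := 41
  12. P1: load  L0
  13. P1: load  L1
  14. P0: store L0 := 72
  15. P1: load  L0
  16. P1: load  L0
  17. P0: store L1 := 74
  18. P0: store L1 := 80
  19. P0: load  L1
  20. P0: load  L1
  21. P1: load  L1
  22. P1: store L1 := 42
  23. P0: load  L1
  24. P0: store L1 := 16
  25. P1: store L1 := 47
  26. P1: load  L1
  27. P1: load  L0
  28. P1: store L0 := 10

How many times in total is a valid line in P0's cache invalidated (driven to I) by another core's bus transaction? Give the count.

[1] P0: store L0 := 45 | P0:M(45), P1:I | bus: BusRdX
[2] P1: load  L1 | P0:I, P1:E(20) | bus: BusRd
[3] P0: load  L0 | P0:M(45), P1:I | bus: none
[4] P0: load  L1 | P0:S(20), P1:S(20) | bus: BusRd
[5] P0: store L1 := 64 | P0:M(64), P1:I | bus: BusUpgr
[6] P1: store L0 := 68 | P0:I, P1:M(68) | bus: BusRdX,Flush
[7] P0: load  L1 | P0:M(64), P1:I | bus: none
[8] P1: store L0 := 99 | P0:I, P1:M(99) | bus: none
[9] P1: load  L0 | P0:I, P1:M(99) | bus: none
[10] P0: load  L0 | P0:S(99), P1:S(99) | bus: BusRd,Flush
[11] P0: store L0 := 41 | P0:M(41), P1:I | bus: BusUpgr
[12] P1: load  L0 | P0:S(41), P1:S(41) | bus: BusRd,Flush
[13] P1: load  L1 | P0:S(64), P1:S(64) | bus: BusRd,Flush
[14] P0: store L0 := 72 | P0:M(72), P1:I | bus: BusUpgr
[15] P1: load  L0 | P0:S(72), P1:S(72) | bus: BusRd,Flush
[16] P1: load  L0 | P0:S(72), P1:S(72) | bus: none
[17] P0: store L1 := 74 | P0:M(74), P1:I | bus: BusUpgr
[18] P0: store L1 := 80 | P0:M(80), P1:I | bus: none
[19] P0: load  L1 | P0:M(80), P1:I | bus: none
[20] P0: load  L1 | P0:M(80), P1:I | bus: none
[21] P1: load  L1 | P0:S(80), P1:S(80) | bus: BusRd,Flush
[22] P1: store L1 := 42 | P0:I, P1:M(42) | bus: BusUpgr
[23] P0: load  L1 | P0:S(42), P1:S(42) | bus: BusRd,Flush
[24] P0: store L1 := 16 | P0:M(16), P1:I | bus: BusUpgr
[25] P1: store L1 := 47 | P0:I, P1:M(47) | bus: BusRdX,Flush
[26] P1: load  L1 | P0:I, P1:M(47) | bus: none
[27] P1: load  L0 | P0:S(72), P1:S(72) | bus: none
[28] P1: store L0 := 10 | P0:I, P1:M(10) | bus: BusUpgr

invalidations = 4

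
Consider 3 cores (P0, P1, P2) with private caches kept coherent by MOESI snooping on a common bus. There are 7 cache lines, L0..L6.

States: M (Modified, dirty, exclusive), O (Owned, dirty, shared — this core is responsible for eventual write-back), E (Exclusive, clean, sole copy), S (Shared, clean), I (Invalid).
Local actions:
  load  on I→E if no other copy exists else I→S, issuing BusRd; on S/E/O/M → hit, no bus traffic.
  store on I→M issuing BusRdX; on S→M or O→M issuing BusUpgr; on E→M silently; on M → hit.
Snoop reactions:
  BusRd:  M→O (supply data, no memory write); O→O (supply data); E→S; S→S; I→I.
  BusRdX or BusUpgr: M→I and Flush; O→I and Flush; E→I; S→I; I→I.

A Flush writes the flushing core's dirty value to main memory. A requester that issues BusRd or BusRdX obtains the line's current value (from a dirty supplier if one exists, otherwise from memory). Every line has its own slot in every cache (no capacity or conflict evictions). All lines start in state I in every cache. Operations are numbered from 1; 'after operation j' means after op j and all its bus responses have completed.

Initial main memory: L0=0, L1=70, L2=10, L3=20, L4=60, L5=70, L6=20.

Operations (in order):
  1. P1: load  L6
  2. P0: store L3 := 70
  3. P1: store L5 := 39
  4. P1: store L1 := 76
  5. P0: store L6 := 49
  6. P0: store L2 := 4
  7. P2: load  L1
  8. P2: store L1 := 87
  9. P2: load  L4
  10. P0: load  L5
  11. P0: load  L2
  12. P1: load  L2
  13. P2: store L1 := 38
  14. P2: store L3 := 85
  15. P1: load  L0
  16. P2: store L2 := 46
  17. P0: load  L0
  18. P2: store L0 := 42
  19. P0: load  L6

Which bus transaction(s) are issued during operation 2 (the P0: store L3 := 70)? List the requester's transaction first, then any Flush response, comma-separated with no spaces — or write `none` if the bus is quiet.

bus = BusRdX

[1] P1: load  L6 | P0:I, P1:E(20), P2:I | bus: BusRd
[2] P0: store L3 := 70 | P0:M(70), P1:I, P2:I | bus: BusRdX
[3] P1: store L5 := 39 | P0:I, P1:M(39), P2:I | bus: BusRdX
[4] P1: store L1 := 76 | P0:I, P1:M(76), P2:I | bus: BusRdX
[5] P0: store L6 := 49 | P0:M(49), P1:I, P2:I | bus: BusRdX
[6] P0: store L2 := 4 | P0:M(4), P1:I, P2:I | bus: BusRdX
[7] P2: load  L1 | P0:I, P1:O(76), P2:S(76) | bus: BusRd
[8] P2: store L1 := 87 | P0:I, P1:I, P2:M(87) | bus: BusUpgr,Flush
[9] P2: load  L4 | P0:I, P1:I, P2:E(60) | bus: BusRd
[10] P0: load  L5 | P0:S(39), P1:O(39), P2:I | bus: BusRd
[11] P0: load  L2 | P0:M(4), P1:I, P2:I | bus: none
[12] P1: load  L2 | P0:O(4), P1:S(4), P2:I | bus: BusRd
[13] P2: store L1 := 38 | P0:I, P1:I, P2:M(38) | bus: none
[14] P2: store L3 := 85 | P0:I, P1:I, P2:M(85) | bus: BusRdX,Flush
[15] P1: load  L0 | P0:I, P1:E(0), P2:I | bus: BusRd
[16] P2: store L2 := 46 | P0:I, P1:I, P2:M(46) | bus: BusRdX,Flush
[17] P0: load  L0 | P0:S(0), P1:S(0), P2:I | bus: BusRd
[18] P2: store L0 := 42 | P0:I, P1:I, P2:M(42) | bus: BusRdX
[19] P0: load  L6 | P0:M(49), P1:I, P2:I | bus: none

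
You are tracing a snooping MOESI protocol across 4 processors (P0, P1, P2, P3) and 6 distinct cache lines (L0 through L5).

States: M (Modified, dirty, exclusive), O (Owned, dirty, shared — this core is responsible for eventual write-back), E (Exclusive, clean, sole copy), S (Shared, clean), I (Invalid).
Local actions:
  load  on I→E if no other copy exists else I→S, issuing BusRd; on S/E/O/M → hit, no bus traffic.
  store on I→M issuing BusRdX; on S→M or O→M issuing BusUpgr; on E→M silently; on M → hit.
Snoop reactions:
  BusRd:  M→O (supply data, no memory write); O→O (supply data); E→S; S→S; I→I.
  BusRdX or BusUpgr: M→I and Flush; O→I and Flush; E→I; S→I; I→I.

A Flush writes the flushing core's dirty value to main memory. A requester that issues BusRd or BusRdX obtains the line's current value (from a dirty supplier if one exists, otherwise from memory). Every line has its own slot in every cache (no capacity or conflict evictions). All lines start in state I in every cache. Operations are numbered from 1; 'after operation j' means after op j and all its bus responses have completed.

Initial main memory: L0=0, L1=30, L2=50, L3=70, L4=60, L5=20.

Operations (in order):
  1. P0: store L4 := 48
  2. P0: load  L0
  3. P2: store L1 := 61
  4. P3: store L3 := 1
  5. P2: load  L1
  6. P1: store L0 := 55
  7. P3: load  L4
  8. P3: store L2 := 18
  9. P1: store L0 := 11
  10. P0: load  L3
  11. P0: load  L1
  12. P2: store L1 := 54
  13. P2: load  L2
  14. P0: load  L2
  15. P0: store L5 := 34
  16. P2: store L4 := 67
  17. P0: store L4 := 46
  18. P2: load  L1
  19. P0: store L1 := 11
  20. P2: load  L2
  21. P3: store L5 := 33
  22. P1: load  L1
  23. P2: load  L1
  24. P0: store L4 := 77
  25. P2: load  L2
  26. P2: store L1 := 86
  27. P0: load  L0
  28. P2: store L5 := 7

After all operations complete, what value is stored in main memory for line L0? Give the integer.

memory[L0] = 0

step 1: P0: store L4 := 48  ⟶  MIII  (L4)  txn=BusRdX  M[L4]=60
step 2: P0: load  L0  ⟶  EIII  (L0)  txn=BusRd  M[L0]=0
step 3: P2: store L1 := 61  ⟶  IIMI  (L1)  txn=BusRdX  M[L1]=30
step 4: P3: store L3 := 1  ⟶  IIIM  (L3)  txn=BusRdX  M[L3]=70
step 5: P2: load  L1  ⟶  IIMI  (L1)  txn=∅  M[L1]=30
step 6: P1: store L0 := 55  ⟶  IMII  (L0)  txn=BusRdX  M[L0]=0
step 7: P3: load  L4  ⟶  OIIS  (L4)  txn=BusRd  M[L4]=60
step 8: P3: store L2 := 18  ⟶  IIIM  (L2)  txn=BusRdX  M[L2]=50
step 9: P1: store L0 := 11  ⟶  IMII  (L0)  txn=∅  M[L0]=0
step 10: P0: load  L3  ⟶  SIIO  (L3)  txn=BusRd  M[L3]=70
step 11: P0: load  L1  ⟶  SIOI  (L1)  txn=BusRd  M[L1]=30
step 12: P2: store L1 := 54  ⟶  IIMI  (L1)  txn=BusUpgr  M[L1]=30
step 13: P2: load  L2  ⟶  IISO  (L2)  txn=BusRd  M[L2]=50
step 14: P0: load  L2  ⟶  SISO  (L2)  txn=BusRd  M[L2]=50
step 15: P0: store L5 := 34  ⟶  MIII  (L5)  txn=BusRdX  M[L5]=20
step 16: P2: store L4 := 67  ⟶  IIMI  (L4)  txn=BusRdX+Flush  M[L4]=48
step 17: P0: store L4 := 46  ⟶  MIII  (L4)  txn=BusRdX+Flush  M[L4]=67
step 18: P2: load  L1  ⟶  IIMI  (L1)  txn=∅  M[L1]=30
step 19: P0: store L1 := 11  ⟶  MIII  (L1)  txn=BusRdX+Flush  M[L1]=54
step 20: P2: load  L2  ⟶  SISO  (L2)  txn=∅  M[L2]=50
step 21: P3: store L5 := 33  ⟶  IIIM  (L5)  txn=BusRdX+Flush  M[L5]=34
step 22: P1: load  L1  ⟶  OSII  (L1)  txn=BusRd  M[L1]=54
step 23: P2: load  L1  ⟶  OSSI  (L1)  txn=BusRd  M[L1]=54
step 24: P0: store L4 := 77  ⟶  MIII  (L4)  txn=∅  M[L4]=67
step 25: P2: load  L2  ⟶  SISO  (L2)  txn=∅  M[L2]=50
step 26: P2: store L1 := 86  ⟶  IIMI  (L1)  txn=BusUpgr+Flush  M[L1]=11
step 27: P0: load  L0  ⟶  SOII  (L0)  txn=BusRd  M[L0]=0
step 28: P2: store L5 := 7  ⟶  IIMI  (L5)  txn=BusRdX+Flush  M[L5]=33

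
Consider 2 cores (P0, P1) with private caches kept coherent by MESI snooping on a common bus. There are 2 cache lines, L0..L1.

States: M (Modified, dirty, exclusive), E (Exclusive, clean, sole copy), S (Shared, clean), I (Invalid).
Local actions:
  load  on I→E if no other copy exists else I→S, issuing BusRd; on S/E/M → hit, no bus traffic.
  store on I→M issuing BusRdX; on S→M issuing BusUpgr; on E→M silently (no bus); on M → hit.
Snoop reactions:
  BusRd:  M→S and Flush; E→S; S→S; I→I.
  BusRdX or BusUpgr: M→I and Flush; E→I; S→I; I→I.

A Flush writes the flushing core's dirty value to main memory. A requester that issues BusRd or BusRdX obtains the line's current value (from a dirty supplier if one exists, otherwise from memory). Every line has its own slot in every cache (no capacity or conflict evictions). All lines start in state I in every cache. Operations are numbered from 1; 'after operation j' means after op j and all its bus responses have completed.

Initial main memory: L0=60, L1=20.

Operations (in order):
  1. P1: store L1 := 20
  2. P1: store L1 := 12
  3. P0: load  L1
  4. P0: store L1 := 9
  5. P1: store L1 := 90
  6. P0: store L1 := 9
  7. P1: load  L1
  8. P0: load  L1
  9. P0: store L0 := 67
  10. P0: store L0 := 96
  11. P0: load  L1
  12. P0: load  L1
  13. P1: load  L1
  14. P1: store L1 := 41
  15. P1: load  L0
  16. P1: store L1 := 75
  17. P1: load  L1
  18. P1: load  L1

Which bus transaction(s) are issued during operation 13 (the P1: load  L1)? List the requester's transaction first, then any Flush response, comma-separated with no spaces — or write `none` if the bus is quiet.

bus = none

[1] P1: store L1 := 20 | P0:I, P1:M(20) | bus: BusRdX
[2] P1: store L1 := 12 | P0:I, P1:M(12) | bus: none
[3] P0: load  L1 | P0:S(12), P1:S(12) | bus: BusRd,Flush
[4] P0: store L1 := 9 | P0:M(9), P1:I | bus: BusUpgr
[5] P1: store L1 := 90 | P0:I, P1:M(90) | bus: BusRdX,Flush
[6] P0: store L1 := 9 | P0:M(9), P1:I | bus: BusRdX,Flush
[7] P1: load  L1 | P0:S(9), P1:S(9) | bus: BusRd,Flush
[8] P0: load  L1 | P0:S(9), P1:S(9) | bus: none
[9] P0: store L0 := 67 | P0:M(67), P1:I | bus: BusRdX
[10] P0: store L0 := 96 | P0:M(96), P1:I | bus: none
[11] P0: load  L1 | P0:S(9), P1:S(9) | bus: none
[12] P0: load  L1 | P0:S(9), P1:S(9) | bus: none
[13] P1: load  L1 | P0:S(9), P1:S(9) | bus: none
[14] P1: store L1 := 41 | P0:I, P1:M(41) | bus: BusUpgr
[15] P1: load  L0 | P0:S(96), P1:S(96) | bus: BusRd,Flush
[16] P1: store L1 := 75 | P0:I, P1:M(75) | bus: none
[17] P1: load  L1 | P0:I, P1:M(75) | bus: none
[18] P1: load  L1 | P0:I, P1:M(75) | bus: none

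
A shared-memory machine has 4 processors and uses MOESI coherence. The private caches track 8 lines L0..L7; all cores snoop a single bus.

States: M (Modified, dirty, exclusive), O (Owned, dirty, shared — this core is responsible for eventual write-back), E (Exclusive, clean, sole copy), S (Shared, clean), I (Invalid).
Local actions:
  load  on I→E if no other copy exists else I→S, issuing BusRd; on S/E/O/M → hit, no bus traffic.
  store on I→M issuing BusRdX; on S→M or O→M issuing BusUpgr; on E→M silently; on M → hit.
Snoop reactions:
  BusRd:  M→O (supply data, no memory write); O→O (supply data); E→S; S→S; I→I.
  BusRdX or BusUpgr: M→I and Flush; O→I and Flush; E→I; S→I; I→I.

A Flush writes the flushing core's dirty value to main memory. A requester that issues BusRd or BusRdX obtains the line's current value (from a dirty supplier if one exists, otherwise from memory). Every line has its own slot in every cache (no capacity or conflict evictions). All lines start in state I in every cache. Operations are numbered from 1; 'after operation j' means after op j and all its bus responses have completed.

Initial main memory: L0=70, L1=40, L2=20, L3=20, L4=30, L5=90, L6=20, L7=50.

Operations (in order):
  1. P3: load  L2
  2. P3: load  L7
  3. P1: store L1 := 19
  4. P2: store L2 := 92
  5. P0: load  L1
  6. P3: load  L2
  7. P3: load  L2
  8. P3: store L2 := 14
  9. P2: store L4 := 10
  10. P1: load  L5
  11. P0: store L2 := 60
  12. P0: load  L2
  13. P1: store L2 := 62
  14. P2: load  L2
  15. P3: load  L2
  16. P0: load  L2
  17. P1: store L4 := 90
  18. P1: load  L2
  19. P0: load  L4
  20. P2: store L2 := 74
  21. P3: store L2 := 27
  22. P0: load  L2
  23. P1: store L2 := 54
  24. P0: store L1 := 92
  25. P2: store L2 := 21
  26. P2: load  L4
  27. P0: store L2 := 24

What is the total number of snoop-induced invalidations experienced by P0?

[1] P3: load  L2 | P0:I, P1:I, P2:I, P3:E(20) | bus: BusRd
[2] P3: load  L7 | P0:I, P1:I, P2:I, P3:E(50) | bus: BusRd
[3] P1: store L1 := 19 | P0:I, P1:M(19), P2:I, P3:I | bus: BusRdX
[4] P2: store L2 := 92 | P0:I, P1:I, P2:M(92), P3:I | bus: BusRdX
[5] P0: load  L1 | P0:S(19), P1:O(19), P2:I, P3:I | bus: BusRd
[6] P3: load  L2 | P0:I, P1:I, P2:O(92), P3:S(92) | bus: BusRd
[7] P3: load  L2 | P0:I, P1:I, P2:O(92), P3:S(92) | bus: none
[8] P3: store L2 := 14 | P0:I, P1:I, P2:I, P3:M(14) | bus: BusUpgr,Flush
[9] P2: store L4 := 10 | P0:I, P1:I, P2:M(10), P3:I | bus: BusRdX
[10] P1: load  L5 | P0:I, P1:E(90), P2:I, P3:I | bus: BusRd
[11] P0: store L2 := 60 | P0:M(60), P1:I, P2:I, P3:I | bus: BusRdX,Flush
[12] P0: load  L2 | P0:M(60), P1:I, P2:I, P3:I | bus: none
[13] P1: store L2 := 62 | P0:I, P1:M(62), P2:I, P3:I | bus: BusRdX,Flush
[14] P2: load  L2 | P0:I, P1:O(62), P2:S(62), P3:I | bus: BusRd
[15] P3: load  L2 | P0:I, P1:O(62), P2:S(62), P3:S(62) | bus: BusRd
[16] P0: load  L2 | P0:S(62), P1:O(62), P2:S(62), P3:S(62) | bus: BusRd
[17] P1: store L4 := 90 | P0:I, P1:M(90), P2:I, P3:I | bus: BusRdX,Flush
[18] P1: load  L2 | P0:S(62), P1:O(62), P2:S(62), P3:S(62) | bus: none
[19] P0: load  L4 | P0:S(90), P1:O(90), P2:I, P3:I | bus: BusRd
[20] P2: store L2 := 74 | P0:I, P1:I, P2:M(74), P3:I | bus: BusUpgr,Flush
[21] P3: store L2 := 27 | P0:I, P1:I, P2:I, P3:M(27) | bus: BusRdX,Flush
[22] P0: load  L2 | P0:S(27), P1:I, P2:I, P3:O(27) | bus: BusRd
[23] P1: store L2 := 54 | P0:I, P1:M(54), P2:I, P3:I | bus: BusRdX,Flush
[24] P0: store L1 := 92 | P0:M(92), P1:I, P2:I, P3:I | bus: BusUpgr,Flush
[25] P2: store L2 := 21 | P0:I, P1:I, P2:M(21), P3:I | bus: BusRdX,Flush
[26] P2: load  L4 | P0:S(90), P1:O(90), P2:S(90), P3:I | bus: BusRd
[27] P0: store L2 := 24 | P0:M(24), P1:I, P2:I, P3:I | bus: BusRdX,Flush

invalidations = 3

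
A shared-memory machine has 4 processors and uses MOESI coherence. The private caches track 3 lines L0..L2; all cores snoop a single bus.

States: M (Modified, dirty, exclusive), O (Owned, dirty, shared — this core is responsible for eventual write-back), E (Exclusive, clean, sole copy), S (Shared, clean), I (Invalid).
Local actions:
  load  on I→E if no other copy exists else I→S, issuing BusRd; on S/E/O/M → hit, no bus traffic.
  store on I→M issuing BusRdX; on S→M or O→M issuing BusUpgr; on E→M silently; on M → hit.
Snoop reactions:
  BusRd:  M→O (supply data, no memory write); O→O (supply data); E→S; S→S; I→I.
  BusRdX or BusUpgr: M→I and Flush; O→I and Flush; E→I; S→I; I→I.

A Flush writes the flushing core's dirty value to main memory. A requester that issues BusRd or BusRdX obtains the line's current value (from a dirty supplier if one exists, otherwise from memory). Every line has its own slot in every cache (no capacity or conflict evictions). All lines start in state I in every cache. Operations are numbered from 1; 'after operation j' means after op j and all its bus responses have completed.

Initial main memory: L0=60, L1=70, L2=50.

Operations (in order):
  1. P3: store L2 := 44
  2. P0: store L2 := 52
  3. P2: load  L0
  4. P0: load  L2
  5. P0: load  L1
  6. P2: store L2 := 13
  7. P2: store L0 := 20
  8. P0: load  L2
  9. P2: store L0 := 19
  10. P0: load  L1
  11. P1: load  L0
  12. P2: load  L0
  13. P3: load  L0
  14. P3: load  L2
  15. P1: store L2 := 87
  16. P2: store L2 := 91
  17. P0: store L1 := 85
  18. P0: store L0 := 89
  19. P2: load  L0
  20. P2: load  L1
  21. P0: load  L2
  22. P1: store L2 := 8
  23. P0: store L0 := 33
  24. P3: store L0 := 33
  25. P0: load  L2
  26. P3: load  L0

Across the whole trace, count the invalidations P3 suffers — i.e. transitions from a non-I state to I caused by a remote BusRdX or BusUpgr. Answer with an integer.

invalidations = 3

  op1 P3: store L2 := 44 → I/I/I/M on L2; bus BusRdX; mem=50
  op2 P0: store L2 := 52 → M/I/I/I on L2; bus BusRdX Flush; mem=44
  op3 P2: load  L0 → I/I/E/I on L0; bus BusRd; mem=60
  op4 P0: load  L2 → M/I/I/I on L2; bus (none); mem=44
  op5 P0: load  L1 → E/I/I/I on L1; bus BusRd; mem=70
  op6 P2: store L2 := 13 → I/I/M/I on L2; bus BusRdX Flush; mem=52
  op7 P2: store L0 := 20 → I/I/M/I on L0; bus (none); mem=60
  op8 P0: load  L2 → S/I/O/I on L2; bus BusRd; mem=52
  op9 P2: store L0 := 19 → I/I/M/I on L0; bus (none); mem=60
  op10 P0: load  L1 → E/I/I/I on L1; bus (none); mem=70
  op11 P1: load  L0 → I/S/O/I on L0; bus BusRd; mem=60
  op12 P2: load  L0 → I/S/O/I on L0; bus (none); mem=60
  op13 P3: load  L0 → I/S/O/S on L0; bus BusRd; mem=60
  op14 P3: load  L2 → S/I/O/S on L2; bus BusRd; mem=52
  op15 P1: store L2 := 87 → I/M/I/I on L2; bus BusRdX Flush; mem=13
  op16 P2: store L2 := 91 → I/I/M/I on L2; bus BusRdX Flush; mem=87
  op17 P0: store L1 := 85 → M/I/I/I on L1; bus (none); mem=70
  op18 P0: store L0 := 89 → M/I/I/I on L0; bus BusRdX Flush; mem=19
  op19 P2: load  L0 → O/I/S/I on L0; bus BusRd; mem=19
  op20 P2: load  L1 → O/I/S/I on L1; bus BusRd; mem=70
  op21 P0: load  L2 → S/I/O/I on L2; bus BusRd; mem=87
  op22 P1: store L2 := 8 → I/M/I/I on L2; bus BusRdX Flush; mem=91
  op23 P0: store L0 := 33 → M/I/I/I on L0; bus BusUpgr; mem=19
  op24 P3: store L0 := 33 → I/I/I/M on L0; bus BusRdX Flush; mem=33
  op25 P0: load  L2 → S/O/I/I on L2; bus BusRd; mem=91
  op26 P3: load  L0 → I/I/I/M on L0; bus (none); mem=33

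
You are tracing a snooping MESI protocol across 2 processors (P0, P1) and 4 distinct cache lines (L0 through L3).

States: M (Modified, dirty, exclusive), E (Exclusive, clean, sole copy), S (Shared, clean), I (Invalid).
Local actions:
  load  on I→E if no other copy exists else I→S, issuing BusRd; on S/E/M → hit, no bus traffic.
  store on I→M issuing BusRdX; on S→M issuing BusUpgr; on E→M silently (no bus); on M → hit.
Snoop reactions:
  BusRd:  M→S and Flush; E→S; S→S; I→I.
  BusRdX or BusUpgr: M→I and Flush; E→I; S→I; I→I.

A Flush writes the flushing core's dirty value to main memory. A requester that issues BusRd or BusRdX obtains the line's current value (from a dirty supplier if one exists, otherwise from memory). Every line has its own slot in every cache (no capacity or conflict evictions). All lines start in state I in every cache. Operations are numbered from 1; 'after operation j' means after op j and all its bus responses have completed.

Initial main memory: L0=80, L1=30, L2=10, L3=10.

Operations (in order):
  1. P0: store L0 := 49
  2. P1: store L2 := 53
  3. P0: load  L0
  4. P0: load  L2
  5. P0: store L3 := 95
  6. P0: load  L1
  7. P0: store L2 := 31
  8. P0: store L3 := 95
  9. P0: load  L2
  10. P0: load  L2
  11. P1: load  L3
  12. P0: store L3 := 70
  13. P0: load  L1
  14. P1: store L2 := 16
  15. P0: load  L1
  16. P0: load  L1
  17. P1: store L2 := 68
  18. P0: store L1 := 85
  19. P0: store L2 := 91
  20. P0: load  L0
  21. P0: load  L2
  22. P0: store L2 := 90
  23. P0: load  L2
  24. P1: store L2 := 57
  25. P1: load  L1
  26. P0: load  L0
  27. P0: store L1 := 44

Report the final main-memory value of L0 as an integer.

  op1 P0: store L0 := 49 → M/I on L0; bus BusRdX; mem=80
  op2 P1: store L2 := 53 → I/M on L2; bus BusRdX; mem=10
  op3 P0: load  L0 → M/I on L0; bus (none); mem=80
  op4 P0: load  L2 → S/S on L2; bus BusRd Flush; mem=53
  op5 P0: store L3 := 95 → M/I on L3; bus BusRdX; mem=10
  op6 P0: load  L1 → E/I on L1; bus BusRd; mem=30
  op7 P0: store L2 := 31 → M/I on L2; bus BusUpgr; mem=53
  op8 P0: store L3 := 95 → M/I on L3; bus (none); mem=10
  op9 P0: load  L2 → M/I on L2; bus (none); mem=53
  op10 P0: load  L2 → M/I on L2; bus (none); mem=53
  op11 P1: load  L3 → S/S on L3; bus BusRd Flush; mem=95
  op12 P0: store L3 := 70 → M/I on L3; bus BusUpgr; mem=95
  op13 P0: load  L1 → E/I on L1; bus (none); mem=30
  op14 P1: store L2 := 16 → I/M on L2; bus BusRdX Flush; mem=31
  op15 P0: load  L1 → E/I on L1; bus (none); mem=30
  op16 P0: load  L1 → E/I on L1; bus (none); mem=30
  op17 P1: store L2 := 68 → I/M on L2; bus (none); mem=31
  op18 P0: store L1 := 85 → M/I on L1; bus (none); mem=30
  op19 P0: store L2 := 91 → M/I on L2; bus BusRdX Flush; mem=68
  op20 P0: load  L0 → M/I on L0; bus (none); mem=80
  op21 P0: load  L2 → M/I on L2; bus (none); mem=68
  op22 P0: store L2 := 90 → M/I on L2; bus (none); mem=68
  op23 P0: load  L2 → M/I on L2; bus (none); mem=68
  op24 P1: store L2 := 57 → I/M on L2; bus BusRdX Flush; mem=90
  op25 P1: load  L1 → S/S on L1; bus BusRd Flush; mem=85
  op26 P0: load  L0 → M/I on L0; bus (none); mem=80
  op27 P0: store L1 := 44 → M/I on L1; bus BusUpgr; mem=85

memory[L0] = 80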